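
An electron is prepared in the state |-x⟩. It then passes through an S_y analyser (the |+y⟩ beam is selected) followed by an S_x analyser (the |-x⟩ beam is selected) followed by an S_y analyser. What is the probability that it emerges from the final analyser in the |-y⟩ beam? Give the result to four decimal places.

First analyser (S_y): from |-x⟩, P(|+y⟩) = 1/2.
After stage 1 the state is |+y⟩; P(|-x⟩) = |⟨-x|+y⟩|² = 1/2.
After stage 2 the state is |-x⟩; P(|-y⟩) = |⟨-y|-x⟩|² = 1/2.
Joint probability = 1/2 × 1/2 × 1/2 = 0.1250.

0.1250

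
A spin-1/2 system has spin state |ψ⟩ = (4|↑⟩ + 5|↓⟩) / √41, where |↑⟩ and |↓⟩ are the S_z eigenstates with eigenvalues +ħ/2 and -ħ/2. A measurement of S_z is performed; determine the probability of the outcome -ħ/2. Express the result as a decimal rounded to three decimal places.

0.610

The -ħ/2 outcome corresponds to |↓⟩. Its amplitude in |ψ⟩ is 5/√41.
P = |5|² / 41 = 25/41.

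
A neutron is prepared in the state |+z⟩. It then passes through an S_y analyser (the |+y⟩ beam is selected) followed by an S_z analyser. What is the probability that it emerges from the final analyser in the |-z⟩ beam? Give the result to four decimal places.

First analyser (S_y): from |+z⟩, P(|+y⟩) = 1/2.
After stage 1 the state is |+y⟩; P(|-z⟩) = |⟨-z|+y⟩|² = 1/2.
Joint probability = 1/2 × 1/2 = 0.2500.

0.2500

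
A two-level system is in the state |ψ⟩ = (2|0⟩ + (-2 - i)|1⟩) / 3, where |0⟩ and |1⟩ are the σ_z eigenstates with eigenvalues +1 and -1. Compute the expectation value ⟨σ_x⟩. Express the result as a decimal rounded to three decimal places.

⟨σ_x⟩ = 2 Re(a* b)/(|a|²+|b|²) with a = 2, b = (-2 - i).
a* b = (-4 - 2i), so ⟨σ_x⟩ = -8/9.

-0.889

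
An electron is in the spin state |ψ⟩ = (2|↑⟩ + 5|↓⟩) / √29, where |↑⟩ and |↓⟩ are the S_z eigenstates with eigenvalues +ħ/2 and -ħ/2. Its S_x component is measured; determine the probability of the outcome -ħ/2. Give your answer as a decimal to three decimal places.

0.155

|-x⟩ = (|↑⟩ - |↓⟩)/√2, so ⟨-x|ψ⟩ = (-3) / (√2·√29).
P = |-3|² / 58 = 9/58.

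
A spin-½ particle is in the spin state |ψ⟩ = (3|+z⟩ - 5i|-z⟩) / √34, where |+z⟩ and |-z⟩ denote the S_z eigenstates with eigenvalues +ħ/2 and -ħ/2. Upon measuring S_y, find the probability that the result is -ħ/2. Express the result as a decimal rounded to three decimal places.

0.941

|-y⟩ = (|+z⟩ - i|-z⟩)/√2, so ⟨-y|ψ⟩ = (8) / (√2·√34).
P = |8|² / 68 = 64/68.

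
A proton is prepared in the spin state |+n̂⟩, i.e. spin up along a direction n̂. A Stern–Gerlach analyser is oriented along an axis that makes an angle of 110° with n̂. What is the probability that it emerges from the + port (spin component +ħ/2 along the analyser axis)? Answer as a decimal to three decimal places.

0.329

For spin-½, the probability of finding spin-up along an axis at angle θ to the initial spin direction is cos²(θ/2); spin-down is sin²(θ/2).
θ = 110°, so P = cos²(55°) ≈ 0.329.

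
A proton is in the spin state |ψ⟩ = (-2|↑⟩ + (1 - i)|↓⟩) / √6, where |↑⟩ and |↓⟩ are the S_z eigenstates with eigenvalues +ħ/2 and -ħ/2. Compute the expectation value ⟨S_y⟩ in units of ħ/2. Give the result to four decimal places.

⟨σ_y⟩ = 2 Im(a* b)/(|a|²+|b|²) with a = -2, b = (1 - i).
a* b = (-2 + 2i), so ⟨σ_y⟩ = 4/6.
⟨S_y⟩ = (ħ/2)·⟨σ_y⟩.

0.6667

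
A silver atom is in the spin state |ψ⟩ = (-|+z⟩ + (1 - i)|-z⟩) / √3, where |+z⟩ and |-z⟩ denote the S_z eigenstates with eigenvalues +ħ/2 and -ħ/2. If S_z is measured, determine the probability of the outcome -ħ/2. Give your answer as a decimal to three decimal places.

The -ħ/2 outcome corresponds to |-z⟩. Its amplitude in |ψ⟩ is (1 - i)/√3.
P = |1 - i|² / 3 = 2/3.

0.667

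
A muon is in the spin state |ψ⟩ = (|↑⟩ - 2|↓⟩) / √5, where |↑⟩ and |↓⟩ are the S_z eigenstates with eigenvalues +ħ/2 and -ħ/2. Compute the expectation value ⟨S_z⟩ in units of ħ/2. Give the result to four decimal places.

⟨σ_z⟩ = |a|² - |b|² divided by |a|²+|b|², with a, b the |↑⟩, |↓⟩ amplitudes.
= (1 - 4)/5 = -3/5.
⟨S_z⟩ = (ħ/2)·⟨σ_z⟩.

-0.6000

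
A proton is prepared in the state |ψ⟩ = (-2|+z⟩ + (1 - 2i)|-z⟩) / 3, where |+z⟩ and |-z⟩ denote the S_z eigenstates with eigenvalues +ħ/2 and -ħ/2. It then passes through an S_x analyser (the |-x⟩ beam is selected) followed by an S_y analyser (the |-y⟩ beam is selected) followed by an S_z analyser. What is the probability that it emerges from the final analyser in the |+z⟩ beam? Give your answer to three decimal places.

0.181

First analyser (S_x): P(|-x⟩) = |⟨-x|ψ⟩|² = 13/18.
After stage 1 the state is |-x⟩; P(|-y⟩) = |⟨-y|-x⟩|² = 1/2.
After stage 2 the state is |-y⟩; P(|+z⟩) = |⟨+z|-y⟩|² = 1/2.
Joint probability = 13/18 × 1/2 × 1/2 = 0.181.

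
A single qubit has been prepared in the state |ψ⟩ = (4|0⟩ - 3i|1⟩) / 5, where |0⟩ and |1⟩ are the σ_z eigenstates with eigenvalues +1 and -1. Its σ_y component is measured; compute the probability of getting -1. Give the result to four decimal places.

0.9800

|-y⟩ = (|0⟩ - i|1⟩)/√2, so ⟨-y|ψ⟩ = (7) / (√2·5).
P = |7|² / 50 = 49/50.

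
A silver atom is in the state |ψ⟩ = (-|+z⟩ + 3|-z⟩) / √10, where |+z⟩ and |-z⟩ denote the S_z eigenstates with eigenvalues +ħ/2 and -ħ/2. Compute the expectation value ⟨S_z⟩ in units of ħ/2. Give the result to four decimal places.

⟨σ_z⟩ = |a|² - |b|² divided by |a|²+|b|², with a, b the |+z⟩, |-z⟩ amplitudes.
= (1 - 9)/10 = -8/10.
⟨S_z⟩ = (ħ/2)·⟨σ_z⟩.

-0.8000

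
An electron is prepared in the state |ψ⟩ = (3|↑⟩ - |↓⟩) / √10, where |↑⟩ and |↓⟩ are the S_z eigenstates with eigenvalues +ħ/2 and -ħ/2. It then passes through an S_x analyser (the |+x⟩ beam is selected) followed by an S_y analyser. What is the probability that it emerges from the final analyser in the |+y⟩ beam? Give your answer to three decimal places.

First analyser (S_x): P(|+x⟩) = |⟨+x|ψ⟩|² = 4/20.
After stage 1 the state is |+x⟩; P(|+y⟩) = |⟨+y|+x⟩|² = 1/2.
Joint probability = 4/20 × 1/2 = 0.100.

0.100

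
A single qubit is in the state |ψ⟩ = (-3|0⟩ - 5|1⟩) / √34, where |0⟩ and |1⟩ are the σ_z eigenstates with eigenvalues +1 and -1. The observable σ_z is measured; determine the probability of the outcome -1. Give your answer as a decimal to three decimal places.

0.735

The -1 outcome corresponds to |1⟩. Its amplitude in |ψ⟩ is -5/√34.
P = |-5|² / 34 = 25/34.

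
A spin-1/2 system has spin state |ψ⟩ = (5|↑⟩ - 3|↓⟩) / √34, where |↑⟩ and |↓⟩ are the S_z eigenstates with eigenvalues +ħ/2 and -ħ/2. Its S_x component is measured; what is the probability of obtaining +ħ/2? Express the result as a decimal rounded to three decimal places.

|+x⟩ = (|↑⟩ + |↓⟩)/√2, so ⟨+x|ψ⟩ = (2) / (√2·√34).
P = |2|² / 68 = 4/68.

0.059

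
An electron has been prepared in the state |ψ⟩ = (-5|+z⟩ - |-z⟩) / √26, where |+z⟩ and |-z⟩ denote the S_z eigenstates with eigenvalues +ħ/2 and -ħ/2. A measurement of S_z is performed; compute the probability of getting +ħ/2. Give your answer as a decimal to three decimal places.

0.962

The +ħ/2 outcome corresponds to |+z⟩. Its amplitude in |ψ⟩ is -5/√26.
P = |-5|² / 26 = 25/26.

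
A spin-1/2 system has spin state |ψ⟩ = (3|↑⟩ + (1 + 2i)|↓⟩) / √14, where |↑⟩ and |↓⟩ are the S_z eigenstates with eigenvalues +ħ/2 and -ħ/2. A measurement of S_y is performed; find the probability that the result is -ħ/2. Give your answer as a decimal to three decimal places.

|-y⟩ = (|↑⟩ - i|↓⟩)/√2, so ⟨-y|ψ⟩ = (1 + i) / (√2·√14).
P = |1 + i|² / 28 = 2/28.

0.071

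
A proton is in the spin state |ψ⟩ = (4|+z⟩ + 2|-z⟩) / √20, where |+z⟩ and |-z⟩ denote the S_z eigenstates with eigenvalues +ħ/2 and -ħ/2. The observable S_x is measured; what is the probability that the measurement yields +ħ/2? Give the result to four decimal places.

0.9000

|+x⟩ = (|+z⟩ + |-z⟩)/√2, so ⟨+x|ψ⟩ = (6) / (√2·√20).
P = |6|² / 40 = 36/40.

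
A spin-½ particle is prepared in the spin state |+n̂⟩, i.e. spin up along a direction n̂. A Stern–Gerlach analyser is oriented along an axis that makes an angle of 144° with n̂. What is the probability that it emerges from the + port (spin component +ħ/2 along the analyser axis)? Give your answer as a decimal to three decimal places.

0.095

For spin-½, the probability of finding spin-up along an axis at angle θ to the initial spin direction is cos²(θ/2); spin-down is sin²(θ/2).
θ = 144°, so P = cos²(72°) ≈ 0.095.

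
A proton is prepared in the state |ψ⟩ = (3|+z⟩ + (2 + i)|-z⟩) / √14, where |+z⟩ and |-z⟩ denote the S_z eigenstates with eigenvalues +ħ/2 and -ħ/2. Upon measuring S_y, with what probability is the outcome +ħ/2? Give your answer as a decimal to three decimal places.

0.714

|+y⟩ = (|+z⟩ + i|-z⟩)/√2, so ⟨+y|ψ⟩ = (4 - 2i) / (√2·√14).
P = |4 - 2i|² / 28 = 20/28.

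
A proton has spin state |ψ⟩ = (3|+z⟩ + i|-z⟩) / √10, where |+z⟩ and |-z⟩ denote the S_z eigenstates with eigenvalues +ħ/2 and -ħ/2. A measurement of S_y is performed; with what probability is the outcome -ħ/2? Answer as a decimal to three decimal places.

0.200

|-y⟩ = (|+z⟩ - i|-z⟩)/√2, so ⟨-y|ψ⟩ = (2) / (√2·√10).
P = |2|² / 20 = 4/20.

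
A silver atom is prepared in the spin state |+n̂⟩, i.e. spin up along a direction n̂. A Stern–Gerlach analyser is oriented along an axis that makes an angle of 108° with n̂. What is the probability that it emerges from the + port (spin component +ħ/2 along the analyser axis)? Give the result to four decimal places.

For spin-½, the probability of finding spin-up along an axis at angle θ to the initial spin direction is cos²(θ/2); spin-down is sin²(θ/2).
θ = 108°, so P = cos²(54°) ≈ 0.3455.

0.3455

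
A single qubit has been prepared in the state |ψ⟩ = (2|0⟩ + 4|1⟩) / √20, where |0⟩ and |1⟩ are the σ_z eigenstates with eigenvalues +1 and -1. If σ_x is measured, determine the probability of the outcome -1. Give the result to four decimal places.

|-x⟩ = (|0⟩ - |1⟩)/√2, so ⟨-x|ψ⟩ = (-2) / (√2·√20).
P = |-2|² / 40 = 4/40.

0.1000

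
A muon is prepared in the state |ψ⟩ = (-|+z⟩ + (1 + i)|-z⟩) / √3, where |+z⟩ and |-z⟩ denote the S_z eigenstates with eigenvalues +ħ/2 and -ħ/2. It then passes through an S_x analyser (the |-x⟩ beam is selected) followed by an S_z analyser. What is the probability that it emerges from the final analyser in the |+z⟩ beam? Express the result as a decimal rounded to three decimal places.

0.417

First analyser (S_x): P(|-x⟩) = |⟨-x|ψ⟩|² = 5/6.
After stage 1 the state is |-x⟩; P(|+z⟩) = |⟨+z|-x⟩|² = 1/2.
Joint probability = 5/6 × 1/2 = 0.417.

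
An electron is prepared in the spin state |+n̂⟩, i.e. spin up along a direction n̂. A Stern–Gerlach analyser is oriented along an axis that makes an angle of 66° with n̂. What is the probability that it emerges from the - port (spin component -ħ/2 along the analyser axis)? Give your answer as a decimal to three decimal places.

0.297

For spin-½, the probability of finding spin-up along an axis at angle θ to the initial spin direction is cos²(θ/2); spin-down is sin²(θ/2).
θ = 66°, so P = sin²(33°) ≈ 0.297.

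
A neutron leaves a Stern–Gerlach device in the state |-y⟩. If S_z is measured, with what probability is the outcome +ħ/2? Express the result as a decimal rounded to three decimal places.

0.500

In the S_z basis, |-y⟩ = (|↑⟩ - i|↓⟩)/√2 and |+z⟩ = |↑⟩.
|⟨+z|-y⟩|² = 1/2.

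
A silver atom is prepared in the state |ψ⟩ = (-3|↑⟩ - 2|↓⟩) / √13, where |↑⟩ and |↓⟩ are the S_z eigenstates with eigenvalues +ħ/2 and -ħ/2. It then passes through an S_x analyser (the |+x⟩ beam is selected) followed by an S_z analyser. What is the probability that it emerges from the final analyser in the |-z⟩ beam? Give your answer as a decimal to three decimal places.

0.481

First analyser (S_x): P(|+x⟩) = |⟨+x|ψ⟩|² = 25/26.
After stage 1 the state is |+x⟩; P(|-z⟩) = |⟨-z|+x⟩|² = 1/2.
Joint probability = 25/26 × 1/2 = 0.481.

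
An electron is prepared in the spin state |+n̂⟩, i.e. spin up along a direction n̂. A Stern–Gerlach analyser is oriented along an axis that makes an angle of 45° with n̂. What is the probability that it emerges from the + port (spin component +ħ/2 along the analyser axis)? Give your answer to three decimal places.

For spin-½, the probability of finding spin-up along an axis at angle θ to the initial spin direction is cos²(θ/2); spin-down is sin²(θ/2).
θ = 45°, so P = cos²(22.5°) ≈ 0.854.

0.854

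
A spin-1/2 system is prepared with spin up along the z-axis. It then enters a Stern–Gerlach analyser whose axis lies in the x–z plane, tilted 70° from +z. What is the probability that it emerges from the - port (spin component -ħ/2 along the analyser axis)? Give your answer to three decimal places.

For spin-½, the probability of finding spin-up along an axis at angle θ to the initial spin direction is cos²(θ/2); spin-down is sin²(θ/2).
θ = 70°, so P = sin²(35°) ≈ 0.329.

0.329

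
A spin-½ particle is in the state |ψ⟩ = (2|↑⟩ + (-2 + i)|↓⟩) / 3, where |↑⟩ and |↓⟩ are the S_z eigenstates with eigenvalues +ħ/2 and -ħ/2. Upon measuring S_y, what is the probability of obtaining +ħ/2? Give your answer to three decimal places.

0.722

|+y⟩ = (|↑⟩ + i|↓⟩)/√2, so ⟨+y|ψ⟩ = (3 + 2i) / (√2·3).
P = |3 + 2i|² / 18 = 13/18.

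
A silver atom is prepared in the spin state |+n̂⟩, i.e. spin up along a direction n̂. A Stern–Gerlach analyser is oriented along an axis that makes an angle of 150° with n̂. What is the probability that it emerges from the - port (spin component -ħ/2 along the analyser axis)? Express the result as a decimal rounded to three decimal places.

0.933

For spin-½, the probability of finding spin-up along an axis at angle θ to the initial spin direction is cos²(θ/2); spin-down is sin²(θ/2).
θ = 150°, so P = sin²(75°) ≈ 0.933.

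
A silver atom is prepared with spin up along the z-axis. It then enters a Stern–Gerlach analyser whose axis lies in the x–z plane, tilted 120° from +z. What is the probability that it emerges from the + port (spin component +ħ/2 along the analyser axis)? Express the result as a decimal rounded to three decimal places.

For spin-½, the probability of finding spin-up along an axis at angle θ to the initial spin direction is cos²(θ/2); spin-down is sin²(θ/2).
θ = 120°, so P = cos²(60°) ≈ 0.250.

0.250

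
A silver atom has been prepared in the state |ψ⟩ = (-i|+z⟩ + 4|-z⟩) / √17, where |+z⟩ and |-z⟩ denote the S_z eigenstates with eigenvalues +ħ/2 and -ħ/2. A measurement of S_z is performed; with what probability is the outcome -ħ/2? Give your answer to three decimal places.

The -ħ/2 outcome corresponds to |-z⟩. Its amplitude in |ψ⟩ is 4/√17.
P = |4|² / 17 = 16/17.

0.941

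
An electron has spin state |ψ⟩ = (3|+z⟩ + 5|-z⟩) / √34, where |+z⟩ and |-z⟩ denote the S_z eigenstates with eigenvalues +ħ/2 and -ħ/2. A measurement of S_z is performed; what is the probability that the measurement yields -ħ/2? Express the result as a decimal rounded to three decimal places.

0.735

The -ħ/2 outcome corresponds to |-z⟩. Its amplitude in |ψ⟩ is 5/√34.
P = |5|² / 34 = 25/34.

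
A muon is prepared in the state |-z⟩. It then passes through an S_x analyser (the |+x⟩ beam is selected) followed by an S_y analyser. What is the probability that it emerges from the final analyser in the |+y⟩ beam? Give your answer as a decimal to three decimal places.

First analyser (S_x): from |-z⟩, P(|+x⟩) = 1/2.
After stage 1 the state is |+x⟩; P(|+y⟩) = |⟨+y|+x⟩|² = 1/2.
Joint probability = 1/2 × 1/2 = 0.250.

0.250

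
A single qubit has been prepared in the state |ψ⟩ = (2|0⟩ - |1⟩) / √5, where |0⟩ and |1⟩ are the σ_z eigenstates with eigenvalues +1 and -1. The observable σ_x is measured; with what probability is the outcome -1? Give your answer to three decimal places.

0.900

|-x⟩ = (|0⟩ - |1⟩)/√2, so ⟨-x|ψ⟩ = (3) / (√2·√5).
P = |3|² / 10 = 9/10.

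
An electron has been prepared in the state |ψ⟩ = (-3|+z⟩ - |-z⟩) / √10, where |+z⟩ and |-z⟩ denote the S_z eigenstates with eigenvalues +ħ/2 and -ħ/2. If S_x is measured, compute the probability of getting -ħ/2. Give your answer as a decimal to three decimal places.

0.200

|-x⟩ = (|+z⟩ - |-z⟩)/√2, so ⟨-x|ψ⟩ = (-2) / (√2·√10).
P = |-2|² / 20 = 4/20.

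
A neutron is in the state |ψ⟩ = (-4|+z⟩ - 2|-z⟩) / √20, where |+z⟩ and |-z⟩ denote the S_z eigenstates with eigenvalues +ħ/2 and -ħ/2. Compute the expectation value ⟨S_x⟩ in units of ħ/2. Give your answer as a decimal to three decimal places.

⟨σ_x⟩ = 2 Re(a* b)/(|a|²+|b|²) with a = -4, b = -2.
a* b = 8, so ⟨σ_x⟩ = 16/20.
⟨S_x⟩ = (ħ/2)·⟨σ_x⟩.

0.800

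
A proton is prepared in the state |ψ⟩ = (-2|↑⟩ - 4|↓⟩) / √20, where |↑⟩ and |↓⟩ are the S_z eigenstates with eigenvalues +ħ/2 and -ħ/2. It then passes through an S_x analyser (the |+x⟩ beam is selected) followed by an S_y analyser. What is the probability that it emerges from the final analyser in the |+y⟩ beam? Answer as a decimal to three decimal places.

0.450

First analyser (S_x): P(|+x⟩) = |⟨+x|ψ⟩|² = 36/40.
After stage 1 the state is |+x⟩; P(|+y⟩) = |⟨+y|+x⟩|² = 1/2.
Joint probability = 36/40 × 1/2 = 0.450.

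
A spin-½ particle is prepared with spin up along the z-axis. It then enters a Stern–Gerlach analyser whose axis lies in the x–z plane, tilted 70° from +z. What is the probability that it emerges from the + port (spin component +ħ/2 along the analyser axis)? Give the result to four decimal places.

0.6710

For spin-½, the probability of finding spin-up along an axis at angle θ to the initial spin direction is cos²(θ/2); spin-down is sin²(θ/2).
θ = 70°, so P = cos²(35°) ≈ 0.6710.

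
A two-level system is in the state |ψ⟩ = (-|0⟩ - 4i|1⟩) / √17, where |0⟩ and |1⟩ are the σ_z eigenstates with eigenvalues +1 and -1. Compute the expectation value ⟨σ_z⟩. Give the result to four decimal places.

-0.8824

⟨σ_z⟩ = |a|² - |b|² divided by |a|²+|b|², with a, b the |0⟩, |1⟩ amplitudes.
= (1 - 16)/17 = -15/17.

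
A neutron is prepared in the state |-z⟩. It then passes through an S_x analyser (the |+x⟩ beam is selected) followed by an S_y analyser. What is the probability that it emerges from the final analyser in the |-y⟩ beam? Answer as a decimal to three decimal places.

0.250

First analyser (S_x): from |-z⟩, P(|+x⟩) = 1/2.
After stage 1 the state is |+x⟩; P(|-y⟩) = |⟨-y|+x⟩|² = 1/2.
Joint probability = 1/2 × 1/2 = 0.250.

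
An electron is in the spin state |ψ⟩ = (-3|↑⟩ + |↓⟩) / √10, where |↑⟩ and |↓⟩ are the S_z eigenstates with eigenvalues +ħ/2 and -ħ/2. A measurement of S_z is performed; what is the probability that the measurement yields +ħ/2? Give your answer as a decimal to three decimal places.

0.900

The +ħ/2 outcome corresponds to |↑⟩. Its amplitude in |ψ⟩ is -3/√10.
P = |-3|² / 10 = 9/10.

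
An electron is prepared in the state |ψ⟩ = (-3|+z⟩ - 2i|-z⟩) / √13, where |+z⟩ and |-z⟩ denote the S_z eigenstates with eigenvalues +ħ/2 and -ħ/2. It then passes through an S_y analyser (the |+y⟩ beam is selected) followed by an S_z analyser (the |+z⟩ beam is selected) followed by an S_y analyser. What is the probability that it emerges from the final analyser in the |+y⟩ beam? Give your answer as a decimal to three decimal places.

0.240

First analyser (S_y): P(|+y⟩) = |⟨+y|ψ⟩|² = 25/26.
After stage 1 the state is |+y⟩; P(|+z⟩) = |⟨+z|+y⟩|² = 1/2.
After stage 2 the state is |+z⟩; P(|+y⟩) = |⟨+y|+z⟩|² = 1/2.
Joint probability = 25/26 × 1/2 × 1/2 = 0.240.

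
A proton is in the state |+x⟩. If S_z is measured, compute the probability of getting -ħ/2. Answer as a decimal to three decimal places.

In the S_z basis, |+x⟩ = (|↑⟩ + |↓⟩)/√2 and |-z⟩ = |↓⟩.
|⟨-z|+x⟩|² = 1/2.

0.500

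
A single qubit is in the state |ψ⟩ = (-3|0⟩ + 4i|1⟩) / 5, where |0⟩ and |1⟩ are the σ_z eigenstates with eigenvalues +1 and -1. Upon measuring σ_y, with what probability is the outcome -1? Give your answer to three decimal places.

|-y⟩ = (|0⟩ - i|1⟩)/√2, so ⟨-y|ψ⟩ = (-7) / (√2·5).
P = |-7|² / 50 = 49/50.

0.980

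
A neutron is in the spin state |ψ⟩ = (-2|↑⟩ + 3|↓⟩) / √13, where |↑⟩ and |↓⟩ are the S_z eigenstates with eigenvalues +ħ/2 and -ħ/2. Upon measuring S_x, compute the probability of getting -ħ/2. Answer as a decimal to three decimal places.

0.962

|-x⟩ = (|↑⟩ - |↓⟩)/√2, so ⟨-x|ψ⟩ = (-5) / (√2·√13).
P = |-5|² / 26 = 25/26.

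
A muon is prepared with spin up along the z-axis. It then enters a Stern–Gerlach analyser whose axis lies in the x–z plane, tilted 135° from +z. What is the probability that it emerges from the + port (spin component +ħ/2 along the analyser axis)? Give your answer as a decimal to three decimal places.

0.146

For spin-½, the probability of finding spin-up along an axis at angle θ to the initial spin direction is cos²(θ/2); spin-down is sin²(θ/2).
θ = 135°, so P = cos²(67.5°) ≈ 0.146.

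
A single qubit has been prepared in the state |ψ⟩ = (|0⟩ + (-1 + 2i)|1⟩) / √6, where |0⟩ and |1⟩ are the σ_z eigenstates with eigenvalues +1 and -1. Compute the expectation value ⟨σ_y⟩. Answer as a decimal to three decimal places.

0.667

⟨σ_y⟩ = 2 Im(a* b)/(|a|²+|b|²) with a = 1, b = (-1 + 2i).
a* b = (-1 + 2i), so ⟨σ_y⟩ = 4/6.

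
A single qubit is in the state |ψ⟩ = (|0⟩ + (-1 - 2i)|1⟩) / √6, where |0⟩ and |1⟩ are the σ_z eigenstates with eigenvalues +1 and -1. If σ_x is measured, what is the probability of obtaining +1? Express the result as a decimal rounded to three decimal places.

0.333

|+x⟩ = (|0⟩ + |1⟩)/√2, so ⟨+x|ψ⟩ = (-2i) / (√2·√6).
P = |-2i|² / 12 = 4/12.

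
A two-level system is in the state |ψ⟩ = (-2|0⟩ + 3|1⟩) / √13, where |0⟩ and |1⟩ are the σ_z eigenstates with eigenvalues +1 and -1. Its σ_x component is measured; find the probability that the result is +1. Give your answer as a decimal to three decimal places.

0.038

|+x⟩ = (|0⟩ + |1⟩)/√2, so ⟨+x|ψ⟩ = (1) / (√2·√13).
P = |1|² / 26 = 1/26.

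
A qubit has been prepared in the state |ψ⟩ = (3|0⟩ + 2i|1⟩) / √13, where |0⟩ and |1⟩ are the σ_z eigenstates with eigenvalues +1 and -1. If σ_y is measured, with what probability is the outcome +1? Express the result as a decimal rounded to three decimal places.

|+y⟩ = (|0⟩ + i|1⟩)/√2, so ⟨+y|ψ⟩ = (5) / (√2·√13).
P = |5|² / 26 = 25/26.

0.962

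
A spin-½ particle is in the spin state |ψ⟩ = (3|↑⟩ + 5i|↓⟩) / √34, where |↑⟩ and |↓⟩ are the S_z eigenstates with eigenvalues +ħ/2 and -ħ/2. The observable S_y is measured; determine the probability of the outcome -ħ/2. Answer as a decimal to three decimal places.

|-y⟩ = (|↑⟩ - i|↓⟩)/√2, so ⟨-y|ψ⟩ = (-2) / (√2·√34).
P = |-2|² / 68 = 4/68.

0.059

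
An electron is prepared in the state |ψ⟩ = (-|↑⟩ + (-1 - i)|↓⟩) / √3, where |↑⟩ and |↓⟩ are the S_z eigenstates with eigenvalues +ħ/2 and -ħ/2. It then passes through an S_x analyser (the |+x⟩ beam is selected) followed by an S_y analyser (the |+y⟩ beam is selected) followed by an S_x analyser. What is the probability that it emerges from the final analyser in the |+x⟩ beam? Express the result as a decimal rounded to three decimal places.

First analyser (S_x): P(|+x⟩) = |⟨+x|ψ⟩|² = 5/6.
After stage 1 the state is |+x⟩; P(|+y⟩) = |⟨+y|+x⟩|² = 1/2.
After stage 2 the state is |+y⟩; P(|+x⟩) = |⟨+x|+y⟩|² = 1/2.
Joint probability = 5/6 × 1/2 × 1/2 = 0.208.

0.208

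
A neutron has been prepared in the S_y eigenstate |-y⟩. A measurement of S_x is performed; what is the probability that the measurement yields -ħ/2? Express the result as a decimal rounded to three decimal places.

0.500

In the S_z basis, |-y⟩ = (|+z⟩ - i|-z⟩)/√2 and |-x⟩ = (|+z⟩ - |-z⟩)/√2.
|⟨-x|-y⟩|² = 1/2.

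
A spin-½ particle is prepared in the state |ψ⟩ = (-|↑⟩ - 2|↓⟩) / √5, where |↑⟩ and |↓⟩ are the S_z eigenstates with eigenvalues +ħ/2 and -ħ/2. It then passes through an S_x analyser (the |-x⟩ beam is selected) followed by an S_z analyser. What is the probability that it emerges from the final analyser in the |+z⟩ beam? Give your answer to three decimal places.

First analyser (S_x): P(|-x⟩) = |⟨-x|ψ⟩|² = 1/10.
After stage 1 the state is |-x⟩; P(|+z⟩) = |⟨+z|-x⟩|² = 1/2.
Joint probability = 1/10 × 1/2 = 0.050.

0.050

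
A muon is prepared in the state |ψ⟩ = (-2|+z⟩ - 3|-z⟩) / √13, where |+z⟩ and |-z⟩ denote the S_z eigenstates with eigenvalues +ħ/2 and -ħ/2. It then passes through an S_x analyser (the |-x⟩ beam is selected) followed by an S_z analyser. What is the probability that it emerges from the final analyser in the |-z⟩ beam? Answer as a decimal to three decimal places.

0.019

First analyser (S_x): P(|-x⟩) = |⟨-x|ψ⟩|² = 1/26.
After stage 1 the state is |-x⟩; P(|-z⟩) = |⟨-z|-x⟩|² = 1/2.
Joint probability = 1/26 × 1/2 = 0.019.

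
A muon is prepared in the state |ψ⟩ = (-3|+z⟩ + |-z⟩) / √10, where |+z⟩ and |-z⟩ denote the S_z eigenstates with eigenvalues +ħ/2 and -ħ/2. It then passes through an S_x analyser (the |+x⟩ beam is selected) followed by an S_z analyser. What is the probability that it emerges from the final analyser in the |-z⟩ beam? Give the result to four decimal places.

First analyser (S_x): P(|+x⟩) = |⟨+x|ψ⟩|² = 4/20.
After stage 1 the state is |+x⟩; P(|-z⟩) = |⟨-z|+x⟩|² = 1/2.
Joint probability = 4/20 × 1/2 = 0.1000.

0.1000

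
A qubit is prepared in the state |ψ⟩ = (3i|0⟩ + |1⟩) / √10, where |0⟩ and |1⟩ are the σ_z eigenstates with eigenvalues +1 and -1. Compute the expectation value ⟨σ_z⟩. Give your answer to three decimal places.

⟨σ_z⟩ = |a|² - |b|² divided by |a|²+|b|², with a, b the |0⟩, |1⟩ amplitudes.
= (9 - 1)/10 = 8/10.

0.800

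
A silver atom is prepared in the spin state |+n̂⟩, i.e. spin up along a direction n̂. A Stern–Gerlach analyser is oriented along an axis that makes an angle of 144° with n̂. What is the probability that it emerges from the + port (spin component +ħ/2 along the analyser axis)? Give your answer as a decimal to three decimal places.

0.095

For spin-½, the probability of finding spin-up along an axis at angle θ to the initial spin direction is cos²(θ/2); spin-down is sin²(θ/2).
θ = 144°, so P = cos²(72°) ≈ 0.095.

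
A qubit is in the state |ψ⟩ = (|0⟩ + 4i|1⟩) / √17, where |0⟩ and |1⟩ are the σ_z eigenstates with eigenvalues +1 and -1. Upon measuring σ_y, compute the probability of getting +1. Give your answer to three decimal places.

|+y⟩ = (|0⟩ + i|1⟩)/√2, so ⟨+y|ψ⟩ = (5) / (√2·√17).
P = |5|² / 34 = 25/34.

0.735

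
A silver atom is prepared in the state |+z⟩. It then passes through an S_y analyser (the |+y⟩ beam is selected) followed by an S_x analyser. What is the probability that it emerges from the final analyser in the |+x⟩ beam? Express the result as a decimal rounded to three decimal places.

0.250

First analyser (S_y): from |+z⟩, P(|+y⟩) = 1/2.
After stage 1 the state is |+y⟩; P(|+x⟩) = |⟨+x|+y⟩|² = 1/2.
Joint probability = 1/2 × 1/2 = 0.250.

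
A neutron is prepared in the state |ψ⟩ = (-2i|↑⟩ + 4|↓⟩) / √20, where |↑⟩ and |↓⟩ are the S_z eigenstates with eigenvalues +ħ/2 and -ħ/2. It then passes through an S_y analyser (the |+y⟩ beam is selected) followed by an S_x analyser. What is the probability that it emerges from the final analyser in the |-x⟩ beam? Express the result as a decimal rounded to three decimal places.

First analyser (S_y): P(|+y⟩) = |⟨+y|ψ⟩|² = 36/40.
After stage 1 the state is |+y⟩; P(|-x⟩) = |⟨-x|+y⟩|² = 1/2.
Joint probability = 36/40 × 1/2 = 0.450.

0.450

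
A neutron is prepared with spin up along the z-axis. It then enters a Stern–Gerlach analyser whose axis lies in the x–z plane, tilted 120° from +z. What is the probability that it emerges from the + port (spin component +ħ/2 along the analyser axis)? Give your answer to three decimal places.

For spin-½, the probability of finding spin-up along an axis at angle θ to the initial spin direction is cos²(θ/2); spin-down is sin²(θ/2).
θ = 120°, so P = cos²(60°) ≈ 0.250.

0.250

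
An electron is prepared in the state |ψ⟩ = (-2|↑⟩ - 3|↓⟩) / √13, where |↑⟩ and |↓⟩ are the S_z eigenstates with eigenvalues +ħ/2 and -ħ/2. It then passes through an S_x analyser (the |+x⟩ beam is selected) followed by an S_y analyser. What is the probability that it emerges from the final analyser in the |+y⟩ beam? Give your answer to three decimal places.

First analyser (S_x): P(|+x⟩) = |⟨+x|ψ⟩|² = 25/26.
After stage 1 the state is |+x⟩; P(|+y⟩) = |⟨+y|+x⟩|² = 1/2.
Joint probability = 25/26 × 1/2 = 0.481.

0.481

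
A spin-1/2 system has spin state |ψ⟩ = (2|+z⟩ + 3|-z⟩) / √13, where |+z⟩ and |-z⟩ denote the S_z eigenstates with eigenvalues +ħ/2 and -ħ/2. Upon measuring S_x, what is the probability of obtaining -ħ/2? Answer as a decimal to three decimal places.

0.038

|-x⟩ = (|+z⟩ - |-z⟩)/√2, so ⟨-x|ψ⟩ = (-1) / (√2·√13).
P = |-1|² / 26 = 1/26.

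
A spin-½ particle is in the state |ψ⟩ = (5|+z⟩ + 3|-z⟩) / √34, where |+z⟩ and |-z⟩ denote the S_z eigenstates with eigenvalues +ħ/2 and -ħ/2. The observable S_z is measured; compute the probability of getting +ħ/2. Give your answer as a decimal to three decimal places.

0.735

The +ħ/2 outcome corresponds to |+z⟩. Its amplitude in |ψ⟩ is 5/√34.
P = |5|² / 34 = 25/34.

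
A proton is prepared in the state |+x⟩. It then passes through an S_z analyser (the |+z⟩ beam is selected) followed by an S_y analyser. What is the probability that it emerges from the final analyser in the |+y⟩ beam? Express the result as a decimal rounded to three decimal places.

First analyser (S_z): from |+x⟩, P(|+z⟩) = 1/2.
After stage 1 the state is |+z⟩; P(|+y⟩) = |⟨+y|+z⟩|² = 1/2.
Joint probability = 1/2 × 1/2 = 0.250.

0.250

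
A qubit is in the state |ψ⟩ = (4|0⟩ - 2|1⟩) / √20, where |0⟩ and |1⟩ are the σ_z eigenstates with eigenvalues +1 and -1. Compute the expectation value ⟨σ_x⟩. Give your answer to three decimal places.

⟨σ_x⟩ = 2 Re(a* b)/(|a|²+|b|²) with a = 4, b = -2.
a* b = -8, so ⟨σ_x⟩ = -16/20.

-0.800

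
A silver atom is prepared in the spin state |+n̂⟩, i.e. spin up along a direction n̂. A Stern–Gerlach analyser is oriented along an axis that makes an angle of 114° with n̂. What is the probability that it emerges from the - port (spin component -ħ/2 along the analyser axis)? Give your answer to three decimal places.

For spin-½, the probability of finding spin-up along an axis at angle θ to the initial spin direction is cos²(θ/2); spin-down is sin²(θ/2).
θ = 114°, so P = sin²(57°) ≈ 0.703.

0.703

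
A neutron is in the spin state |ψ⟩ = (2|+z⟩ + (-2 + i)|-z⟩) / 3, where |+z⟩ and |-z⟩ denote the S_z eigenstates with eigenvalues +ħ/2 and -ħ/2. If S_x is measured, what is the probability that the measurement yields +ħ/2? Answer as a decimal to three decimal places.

0.056

|+x⟩ = (|+z⟩ + |-z⟩)/√2, so ⟨+x|ψ⟩ = (i) / (√2·3).
P = |i|² / 18 = 1/18.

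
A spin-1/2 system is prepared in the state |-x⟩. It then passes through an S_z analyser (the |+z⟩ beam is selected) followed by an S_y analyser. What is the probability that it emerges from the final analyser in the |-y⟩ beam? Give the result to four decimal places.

0.2500

First analyser (S_z): from |-x⟩, P(|+z⟩) = 1/2.
After stage 1 the state is |+z⟩; P(|-y⟩) = |⟨-y|+z⟩|² = 1/2.
Joint probability = 1/2 × 1/2 = 0.2500.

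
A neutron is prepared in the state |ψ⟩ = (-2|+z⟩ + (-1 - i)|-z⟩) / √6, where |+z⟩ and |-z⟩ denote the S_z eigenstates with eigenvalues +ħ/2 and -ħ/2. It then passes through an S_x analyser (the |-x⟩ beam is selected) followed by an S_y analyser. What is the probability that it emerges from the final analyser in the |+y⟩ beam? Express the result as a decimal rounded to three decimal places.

0.083

First analyser (S_x): P(|-x⟩) = |⟨-x|ψ⟩|² = 2/12.
After stage 1 the state is |-x⟩; P(|+y⟩) = |⟨+y|-x⟩|² = 1/2.
Joint probability = 2/12 × 1/2 = 0.083.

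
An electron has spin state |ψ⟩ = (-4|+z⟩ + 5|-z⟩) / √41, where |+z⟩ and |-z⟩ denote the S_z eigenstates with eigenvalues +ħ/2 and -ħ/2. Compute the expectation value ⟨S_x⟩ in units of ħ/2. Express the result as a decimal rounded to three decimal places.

-0.976

⟨σ_x⟩ = 2 Re(a* b)/(|a|²+|b|²) with a = -4, b = 5.
a* b = -20, so ⟨σ_x⟩ = -40/41.
⟨S_x⟩ = (ħ/2)·⟨σ_x⟩.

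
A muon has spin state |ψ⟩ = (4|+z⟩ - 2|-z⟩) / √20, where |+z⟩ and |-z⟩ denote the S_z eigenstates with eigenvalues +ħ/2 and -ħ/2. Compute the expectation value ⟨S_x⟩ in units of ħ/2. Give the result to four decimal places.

⟨σ_x⟩ = 2 Re(a* b)/(|a|²+|b|²) with a = 4, b = -2.
a* b = -8, so ⟨σ_x⟩ = -16/20.
⟨S_x⟩ = (ħ/2)·⟨σ_x⟩.

-0.8000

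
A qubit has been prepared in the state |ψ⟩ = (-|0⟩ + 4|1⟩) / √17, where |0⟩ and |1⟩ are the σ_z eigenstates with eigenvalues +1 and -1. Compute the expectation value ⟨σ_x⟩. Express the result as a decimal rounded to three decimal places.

⟨σ_x⟩ = 2 Re(a* b)/(|a|²+|b|²) with a = -1, b = 4.
a* b = -4, so ⟨σ_x⟩ = -8/17.

-0.471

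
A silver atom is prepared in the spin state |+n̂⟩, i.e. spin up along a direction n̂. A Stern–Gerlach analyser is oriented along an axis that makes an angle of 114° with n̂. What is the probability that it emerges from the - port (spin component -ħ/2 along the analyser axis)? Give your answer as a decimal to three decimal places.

0.703

For spin-½, the probability of finding spin-up along an axis at angle θ to the initial spin direction is cos²(θ/2); spin-down is sin²(θ/2).
θ = 114°, so P = sin²(57°) ≈ 0.703.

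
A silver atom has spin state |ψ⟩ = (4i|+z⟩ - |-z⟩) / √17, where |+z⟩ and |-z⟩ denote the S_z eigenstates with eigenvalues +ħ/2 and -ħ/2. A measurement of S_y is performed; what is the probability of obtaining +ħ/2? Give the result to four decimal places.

0.7353

|+y⟩ = (|+z⟩ + i|-z⟩)/√2, so ⟨+y|ψ⟩ = (5i) / (√2·√17).
P = |5i|² / 34 = 25/34.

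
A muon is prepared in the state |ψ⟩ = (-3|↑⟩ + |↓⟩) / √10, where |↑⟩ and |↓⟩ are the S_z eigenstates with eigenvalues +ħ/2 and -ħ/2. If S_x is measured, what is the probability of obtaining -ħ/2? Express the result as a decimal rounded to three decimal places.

0.800

|-x⟩ = (|↑⟩ - |↓⟩)/√2, so ⟨-x|ψ⟩ = (-4) / (√2·√10).
P = |-4|² / 20 = 16/20.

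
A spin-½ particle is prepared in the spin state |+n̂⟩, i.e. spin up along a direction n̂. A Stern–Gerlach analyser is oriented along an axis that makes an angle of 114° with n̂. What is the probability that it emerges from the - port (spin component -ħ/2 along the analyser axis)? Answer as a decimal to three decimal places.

0.703

For spin-½, the probability of finding spin-up along an axis at angle θ to the initial spin direction is cos²(θ/2); spin-down is sin²(θ/2).
θ = 114°, so P = sin²(57°) ≈ 0.703.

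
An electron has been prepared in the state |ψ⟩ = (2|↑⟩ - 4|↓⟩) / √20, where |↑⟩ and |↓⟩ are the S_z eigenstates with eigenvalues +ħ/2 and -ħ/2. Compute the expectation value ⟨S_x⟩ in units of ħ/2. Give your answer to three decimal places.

⟨σ_x⟩ = 2 Re(a* b)/(|a|²+|b|²) with a = 2, b = -4.
a* b = -8, so ⟨σ_x⟩ = -16/20.
⟨S_x⟩ = (ħ/2)·⟨σ_x⟩.

-0.800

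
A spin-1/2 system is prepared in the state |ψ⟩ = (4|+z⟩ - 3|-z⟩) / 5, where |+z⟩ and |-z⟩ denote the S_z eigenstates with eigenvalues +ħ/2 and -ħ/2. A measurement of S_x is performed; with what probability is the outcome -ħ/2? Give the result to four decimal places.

0.9800

|-x⟩ = (|+z⟩ - |-z⟩)/√2, so ⟨-x|ψ⟩ = (7) / (√2·5).
P = |7|² / 50 = 49/50.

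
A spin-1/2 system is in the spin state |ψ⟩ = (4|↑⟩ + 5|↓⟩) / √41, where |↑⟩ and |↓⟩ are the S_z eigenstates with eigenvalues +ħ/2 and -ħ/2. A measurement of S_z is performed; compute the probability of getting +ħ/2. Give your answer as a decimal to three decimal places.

0.390

The +ħ/2 outcome corresponds to |↑⟩. Its amplitude in |ψ⟩ is 4/√41.
P = |4|² / 41 = 16/41.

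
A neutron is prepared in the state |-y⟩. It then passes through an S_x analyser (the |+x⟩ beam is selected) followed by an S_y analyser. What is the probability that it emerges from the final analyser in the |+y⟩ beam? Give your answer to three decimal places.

First analyser (S_x): from |-y⟩, P(|+x⟩) = 1/2.
After stage 1 the state is |+x⟩; P(|+y⟩) = |⟨+y|+x⟩|² = 1/2.
Joint probability = 1/2 × 1/2 = 0.250.

0.250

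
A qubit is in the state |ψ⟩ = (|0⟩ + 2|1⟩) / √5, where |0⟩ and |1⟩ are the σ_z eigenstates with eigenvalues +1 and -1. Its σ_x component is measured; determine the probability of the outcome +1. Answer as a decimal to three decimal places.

|+x⟩ = (|0⟩ + |1⟩)/√2, so ⟨+x|ψ⟩ = (3) / (√2·√5).
P = |3|² / 10 = 9/10.

0.900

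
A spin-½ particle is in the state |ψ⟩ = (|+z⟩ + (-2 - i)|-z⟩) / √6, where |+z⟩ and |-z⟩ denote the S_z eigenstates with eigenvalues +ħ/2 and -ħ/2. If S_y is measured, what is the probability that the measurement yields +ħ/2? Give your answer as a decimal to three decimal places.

|+y⟩ = (|+z⟩ + i|-z⟩)/√2, so ⟨+y|ψ⟩ = (2i) / (√2·√6).
P = |2i|² / 12 = 4/12.

0.333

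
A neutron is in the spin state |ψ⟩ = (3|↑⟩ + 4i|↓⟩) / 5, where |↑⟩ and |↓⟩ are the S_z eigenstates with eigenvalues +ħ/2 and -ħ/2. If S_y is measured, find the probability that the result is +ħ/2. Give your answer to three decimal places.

0.980

|+y⟩ = (|↑⟩ + i|↓⟩)/√2, so ⟨+y|ψ⟩ = (7) / (√2·5).
P = |7|² / 50 = 49/50.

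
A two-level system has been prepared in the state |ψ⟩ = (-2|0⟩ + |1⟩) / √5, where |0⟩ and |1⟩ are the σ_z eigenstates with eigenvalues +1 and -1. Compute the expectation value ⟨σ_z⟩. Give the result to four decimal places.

0.6000

⟨σ_z⟩ = |a|² - |b|² divided by |a|²+|b|², with a, b the |0⟩, |1⟩ amplitudes.
= (4 - 1)/5 = 3/5.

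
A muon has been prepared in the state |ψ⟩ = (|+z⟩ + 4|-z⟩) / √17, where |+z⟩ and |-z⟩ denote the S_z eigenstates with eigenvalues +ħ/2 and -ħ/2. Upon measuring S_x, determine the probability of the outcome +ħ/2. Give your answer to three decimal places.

|+x⟩ = (|+z⟩ + |-z⟩)/√2, so ⟨+x|ψ⟩ = (5) / (√2·√17).
P = |5|² / 34 = 25/34.

0.735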